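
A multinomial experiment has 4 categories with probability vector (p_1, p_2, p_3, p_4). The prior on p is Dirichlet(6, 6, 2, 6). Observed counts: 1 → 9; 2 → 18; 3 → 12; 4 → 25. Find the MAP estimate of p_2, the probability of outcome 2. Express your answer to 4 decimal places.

The posterior is Dirichlet(αᵢ + nᵢ) = Dirichlet(15, 24, 14, 31).
For a Dirichlet(a₁,…,a_K) with all aᵢ > 1, the mode has j-th component (aⱼ − 1)/(Σaᵢ − K).
Here Σaᵢ = 84 and K = 4, so p_2 = (24 − 1)/(84 − 4) = 23/80 ≈ 0.2875.

MAP estimate: 0.2875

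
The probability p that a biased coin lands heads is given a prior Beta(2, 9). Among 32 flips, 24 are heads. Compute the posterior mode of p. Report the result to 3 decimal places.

Prior: Beta(2, 9).
Data: 24 successes in 32 trials. The binomial likelihood contributes p^24(1−p)^8, so the posterior is Beta(2+24, 9+8) = Beta(26, 17).
For Beta(a, b) with a, b > 1 the mode is (a−1)/(a+b−2) = 25/41 ≈ 0.610.

p̂_MAP = 0.610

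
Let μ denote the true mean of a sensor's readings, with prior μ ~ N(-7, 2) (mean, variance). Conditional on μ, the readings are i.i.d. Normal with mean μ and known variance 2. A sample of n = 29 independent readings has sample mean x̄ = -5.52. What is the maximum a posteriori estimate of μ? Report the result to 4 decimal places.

n = 29, x̄ = -5.52.
For a Normal prior and Normal likelihood with known variance, the posterior is Normal; its mode equals its mean, the precision-weighted average.
Prior precision 1/σ₀² = 1/2 = 0.5; data precision n/σ² = 29/2 = 14.5.
μ̂ = (0.5·(-7) + 14.5·(-5.52)) / (0.5 + 14.5) = (-83.54)/15 = -4177/750 ≈ -5.5693.

μ̂_MAP = -5.5693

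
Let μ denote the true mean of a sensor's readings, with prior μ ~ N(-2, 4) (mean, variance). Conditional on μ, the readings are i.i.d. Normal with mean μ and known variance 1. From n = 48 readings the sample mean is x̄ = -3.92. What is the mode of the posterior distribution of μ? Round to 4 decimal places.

μ̂_MAP = -3.9101

n = 48, x̄ = -3.92.
For a Normal prior and Normal likelihood with known variance, the posterior is Normal; its mode equals its mean, the precision-weighted average.
Prior precision 1/σ₀² = 1/4 = 0.25; data precision n/σ² = 48/1 = 48.
μ̂ = (0.25·(-2) + 48·(-3.92)) / (0.25 + 48) = (-188.66)/48.25 = -18866/4825 ≈ -3.9101.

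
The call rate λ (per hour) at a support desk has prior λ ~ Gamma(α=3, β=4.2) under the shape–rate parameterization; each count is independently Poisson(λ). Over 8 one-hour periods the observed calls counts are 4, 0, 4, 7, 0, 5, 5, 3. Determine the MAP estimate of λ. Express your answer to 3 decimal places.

Σxᵢ = 4+0+4+7+0+5+5+3 = 28, with n = 8.
Posterior ∝ λ^2e^(−4.2λ) · λ^28e^(−8λ) = λ^30e^(−12.2λ), i.e. Gamma(shape=31, rate=12.2).
The mode of a Gamma(a, b) with a ≥ 1 (shape–rate) is (a−1)/b = 30/12.2 ≈ 2.459.

λ̂_MAP = 2.459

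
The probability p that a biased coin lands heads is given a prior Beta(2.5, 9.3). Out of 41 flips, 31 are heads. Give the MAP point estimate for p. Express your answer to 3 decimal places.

Prior: Beta(2.5, 9.3).
Data: 31 successes in 41 trials. The binomial likelihood contributes p^31(1−p)^10, so the posterior is Beta(2.5+31, 9.3+10) = Beta(33.5, 19.3).
For Beta(a, b) with a, b > 1 the mode is (a−1)/(a+b−2) = 32.5/50.8 ≈ 0.640.

p̂_MAP = 0.640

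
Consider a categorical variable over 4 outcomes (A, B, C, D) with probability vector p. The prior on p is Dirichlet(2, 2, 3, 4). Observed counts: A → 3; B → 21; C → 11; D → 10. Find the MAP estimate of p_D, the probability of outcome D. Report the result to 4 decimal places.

MAP estimate of p_D = 0.2500

The posterior is Dirichlet(αᵢ + nᵢ) = Dirichlet(5, 23, 14, 14).
For a Dirichlet(a₁,…,a_K) with all aᵢ > 1, the mode has j-th component (aⱼ − 1)/(Σaᵢ − K).
Here Σaᵢ = 56 and K = 4, so p_D = (14 − 1)/(56 − 4) = 13/52 ≈ 0.2500.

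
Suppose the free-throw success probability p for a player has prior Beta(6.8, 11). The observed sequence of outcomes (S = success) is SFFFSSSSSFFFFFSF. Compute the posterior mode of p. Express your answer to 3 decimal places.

Prior: Beta(6.8, 11).
Data: 7 successes in 16 trials (from the sequence). The binomial likelihood contributes p^7(1−p)^9, so the posterior is Beta(6.8+7, 11+9) = Beta(13.8, 20).
For Beta(a, b) with a, b > 1 the mode is (a−1)/(a+b−2) = 12.8/31.8 ≈ 0.403.

p̂_MAP = 0.403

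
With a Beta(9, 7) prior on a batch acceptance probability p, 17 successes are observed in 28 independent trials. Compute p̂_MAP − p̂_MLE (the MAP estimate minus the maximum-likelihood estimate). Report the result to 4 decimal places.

MAP − MLE = -0.0119

Posterior is Beta(26, 18); MAP = (26−1)/(44−2) = 25/42 ≈ 0.59524.
MLE ignores the prior: p̂_MLE = k/n = 17/28 ≈ 0.60714.
Difference = 25/42 − 17/28 = -1/84 ≈ -0.0119.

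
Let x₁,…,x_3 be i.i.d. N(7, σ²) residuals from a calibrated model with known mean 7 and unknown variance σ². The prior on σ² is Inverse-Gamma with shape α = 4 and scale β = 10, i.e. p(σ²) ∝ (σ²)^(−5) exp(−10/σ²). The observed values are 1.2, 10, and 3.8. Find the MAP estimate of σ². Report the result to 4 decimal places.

σ̂²_MAP = 5.6062

Sum of squared deviations about the known mean: SS = (1.2−7)² + (10−7)² + (3.8−7)² = 52.88.
The Normal likelihood contributes (σ²)^(−n/2) exp(−SS/(2σ²)), so the posterior is Inverse-Gamma(α + n/2, β + SS/2) = Inverse-Gamma(5.5, 36.44).
The mode of Inverse-Gamma(a, b) is b/(a+1) = 36.44/6.5 ≈ 5.6062.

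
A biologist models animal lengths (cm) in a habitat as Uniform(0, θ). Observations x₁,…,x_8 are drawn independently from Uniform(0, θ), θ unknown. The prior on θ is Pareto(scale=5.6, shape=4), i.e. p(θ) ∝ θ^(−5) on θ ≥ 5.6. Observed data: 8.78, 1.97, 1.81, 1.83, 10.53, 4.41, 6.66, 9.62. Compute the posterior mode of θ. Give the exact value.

θ̂_MAP = 10.53

The Uniform(0, θ) likelihood is θ^(−n) for θ ≥ max(xᵢ), zero otherwise. Here max(xᵢ) = 10.53.
Posterior ∝ θ^(−5) · θ^(−8) = θ^(−13) on θ ≥ max(5.6, 10.53) = 10.53.
This density is strictly decreasing in θ, so the posterior mode lies at the lower boundary of the support.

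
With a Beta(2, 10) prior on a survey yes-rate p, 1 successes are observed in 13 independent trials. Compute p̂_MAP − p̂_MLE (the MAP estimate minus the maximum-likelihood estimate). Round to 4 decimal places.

MAP − MLE = 0.0100

Posterior is Beta(3, 22); MAP = (3−1)/(25−2) = 2/23 ≈ 0.08696.
MLE ignores the prior: p̂_MLE = k/n = 1/13 ≈ 0.07692.
Difference = 2/23 − 1/13 = 3/299 ≈ 0.0100.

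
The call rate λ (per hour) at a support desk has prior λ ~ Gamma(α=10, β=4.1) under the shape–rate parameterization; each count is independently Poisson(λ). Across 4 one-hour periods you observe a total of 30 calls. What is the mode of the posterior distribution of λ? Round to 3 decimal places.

Σxᵢ = 30, n = 4.
Posterior ∝ λ^9e^(−4.1λ) · λ^30e^(−4λ) = λ^39e^(−8.1λ), i.e. Gamma(shape=40, rate=8.1).
The mode of a Gamma(a, b) with a ≥ 1 (shape–rate) is (a−1)/b = 39/8.1 ≈ 4.815.

λ̂_MAP = 4.815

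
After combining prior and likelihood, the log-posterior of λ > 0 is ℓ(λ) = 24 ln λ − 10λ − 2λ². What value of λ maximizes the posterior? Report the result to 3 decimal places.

λ̂_MAP = 1.500

ℓ'(λ) = 24/λ − 10 − 4λ. Setting this to zero and multiplying by λ: 4λ² + 10λ − 24 = 0.
λ = (−10 + √(10² + 4·4·24)) / (2·4) = (−10 + √484) / 8 = (−10 + 22)/8 = 3/2.
ℓ''(λ) = −24/λ² − 4 < 0, confirming a maximum.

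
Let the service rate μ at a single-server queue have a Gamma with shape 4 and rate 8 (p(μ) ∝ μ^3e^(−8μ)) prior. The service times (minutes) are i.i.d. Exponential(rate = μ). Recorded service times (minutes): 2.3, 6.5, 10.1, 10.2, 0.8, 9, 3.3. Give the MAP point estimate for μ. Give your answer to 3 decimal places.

μ̂_MAP = 0.199

The Exponential(rate=μ) likelihood is ∝ μ^n e^(−μΣtᵢ). Here n = 7 and Σtᵢ = 2.3 + 6.5 + 10.1 + 10.2 + 0.8 + 9 + 3.3 = 42.2.
Posterior ∝ μ^3e^(−8μ) · μ^7e^(−42.2μ) = μ^10e^(−50.2μ), i.e. Gamma(11, 50.2).
Mode = (a−1)/b = 10/50.2 ≈ 0.199.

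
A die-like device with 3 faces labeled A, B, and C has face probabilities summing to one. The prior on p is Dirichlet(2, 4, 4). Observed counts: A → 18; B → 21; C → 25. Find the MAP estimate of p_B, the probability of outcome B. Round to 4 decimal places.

The posterior is Dirichlet(αᵢ + nᵢ) = Dirichlet(20, 25, 29).
For a Dirichlet(a₁,…,a_K) with all aᵢ > 1, the mode has j-th component (aⱼ − 1)/(Σaᵢ − K).
Here Σaᵢ = 74 and K = 3, so p_B = (25 − 1)/(74 − 3) = 24/71 ≈ 0.3380.

MAP estimate of p_B = 0.3380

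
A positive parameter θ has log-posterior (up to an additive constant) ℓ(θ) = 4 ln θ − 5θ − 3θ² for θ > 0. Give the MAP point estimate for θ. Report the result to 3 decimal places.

θ̂_MAP = 0.500

ℓ'(θ) = 4/θ − 5 − 6θ. Setting this to zero and multiplying by θ: 6θ² + 5θ − 4 = 0.
θ = (−5 + √(5² + 4·6·4)) / (2·6) = (−5 + √121) / 12 = (−5 + 11)/12 = 1/2.
ℓ''(θ) = −4/θ² − 6 < 0, confirming a maximum.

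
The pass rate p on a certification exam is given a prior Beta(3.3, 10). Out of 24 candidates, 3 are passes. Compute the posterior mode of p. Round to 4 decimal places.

p̂_MAP = 0.1501

Prior: Beta(3.3, 10).
Data: 3 successes in 24 trials. The binomial likelihood contributes p^3(1−p)^21, so the posterior is Beta(3.3+3, 10+21) = Beta(6.3, 31).
For Beta(a, b) with a, b > 1 the mode is (a−1)/(a+b−2) = 5.3/35.3 ≈ 0.1501.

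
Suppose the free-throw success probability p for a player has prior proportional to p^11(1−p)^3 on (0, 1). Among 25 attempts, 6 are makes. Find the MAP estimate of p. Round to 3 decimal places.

The prior density ∝ p^11(1−p)^3 is the kernel of Beta(12, 4).
Data: 6 successes in 25 trials. The binomial likelihood contributes p^6(1−p)^19, so the posterior is Beta(12+6, 4+19) = Beta(18, 23).
For Beta(a, b) with a, b > 1 the mode is (a−1)/(a+b−2) = 17/39 ≈ 0.436.

p̂_MAP = 0.436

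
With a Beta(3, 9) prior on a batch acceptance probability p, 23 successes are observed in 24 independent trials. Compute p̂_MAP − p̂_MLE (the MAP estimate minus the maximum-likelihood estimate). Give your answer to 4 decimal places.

Posterior is Beta(26, 10); MAP = (26−1)/(36−2) = 25/34 ≈ 0.73529.
MLE ignores the prior: p̂_MLE = k/n = 23/24 ≈ 0.95833.
Difference = 25/34 − 23/24 = -91/408 ≈ -0.2230.

MAP − MLE = -0.2230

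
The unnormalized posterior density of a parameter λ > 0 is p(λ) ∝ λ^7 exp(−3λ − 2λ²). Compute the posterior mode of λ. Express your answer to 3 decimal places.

ℓ'(λ) = 7/λ − 3 − 4λ. Setting this to zero and multiplying by λ: 4λ² + 3λ − 7 = 0.
λ = (−3 + √(3² + 4·4·7)) / (2·4) = (−3 + √121) / 8 = (−3 + 11)/8 = 1.
ℓ''(λ) = −7/λ² − 4 < 0, confirming a maximum.

λ̂_MAP = 1.000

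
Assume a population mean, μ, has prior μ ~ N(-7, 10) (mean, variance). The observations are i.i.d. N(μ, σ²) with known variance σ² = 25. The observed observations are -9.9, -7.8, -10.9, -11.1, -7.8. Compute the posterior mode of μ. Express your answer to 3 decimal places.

μ̂_MAP = -8.667

n = 5; x̄ = ((-9.9) + (-7.8) + (-10.9) + (-11.1) + (-7.8))/5 = -47.5/5 = -9.5.
For a Normal prior and Normal likelihood with known variance, the posterior is Normal; its mode equals its mean, the precision-weighted average.
Prior precision 1/σ₀² = 1/10 = 0.1; data precision n/σ² = 5/25 = 0.2.
μ̂ = (0.1·(-7) + 0.2·(-9.5)) / (0.1 + 0.2) = (-2.6)/0.3 = -26/3 ≈ -8.667.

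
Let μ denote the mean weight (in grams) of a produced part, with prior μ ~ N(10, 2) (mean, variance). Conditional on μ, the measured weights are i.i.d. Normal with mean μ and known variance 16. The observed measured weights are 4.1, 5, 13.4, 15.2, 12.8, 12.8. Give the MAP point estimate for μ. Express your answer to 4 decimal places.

μ̂_MAP = 10.2357

n = 6; x̄ = (4.1 + 5 + 13.4 + 15.2 + 12.8 + 12.8)/6 = 63.3/6 = 10.55.
For a Normal prior and Normal likelihood with known variance, the posterior is Normal; its mode equals its mean, the precision-weighted average.
Prior precision 1/σ₀² = 1/2 = 0.5; data precision n/σ² = 6/16 = 0.375.
μ̂ = (0.5·10 + 0.375·10.55) / (0.5 + 0.375) = 8.95625/0.875 = 1433/140 ≈ 10.2357.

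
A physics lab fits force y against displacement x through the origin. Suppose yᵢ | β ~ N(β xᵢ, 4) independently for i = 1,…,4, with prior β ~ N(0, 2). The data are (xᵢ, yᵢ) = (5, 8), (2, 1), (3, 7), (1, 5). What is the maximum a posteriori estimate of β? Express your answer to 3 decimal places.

log p(β | y) = −Σ(yᵢ − βxᵢ)²/(2·4) − β²/(2·2) + const.
Setting the derivative to zero: Σxᵢ(yᵢ − βxᵢ)/4 − β/2 = 0, so β = Σxᵢyᵢ / (Σxᵢ² + σ²/τ²).
Σxᵢyᵢ = 5·8 + 2·1 + 3·7 + 1·5 = 68; Σxᵢ² = 39; σ²/τ² = 2.
β̂_MAP = 68 / (39 + 2) = 68/41 ≈ 1.659.

β̂_MAP = 1.659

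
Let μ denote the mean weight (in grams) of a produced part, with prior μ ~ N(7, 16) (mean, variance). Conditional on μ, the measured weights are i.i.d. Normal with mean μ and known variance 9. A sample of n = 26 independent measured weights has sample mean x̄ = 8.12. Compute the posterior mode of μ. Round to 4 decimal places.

μ̂_MAP = 8.0963

n = 26, x̄ = 8.12.
For a Normal prior and Normal likelihood with known variance, the posterior is Normal; its mode equals its mean, the precision-weighted average.
Prior precision 1/σ₀² = 1/16 = 0.0625; data precision n/σ² = 26/9.
μ̂ = (0.0625·7 + (26/9)·8.12) / (0.0625 + 26/9) = (86023/3600)/(425/144) = 86023/10625 ≈ 8.0963.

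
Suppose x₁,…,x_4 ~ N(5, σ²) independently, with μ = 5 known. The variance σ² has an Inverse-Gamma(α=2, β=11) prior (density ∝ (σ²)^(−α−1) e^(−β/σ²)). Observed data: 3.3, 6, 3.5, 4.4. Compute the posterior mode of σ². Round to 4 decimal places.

Sum of squared deviations about the known mean: SS = (3.3−5)² + (6−5)² + (3.5−5)² + (4.4−5)² = 6.5.
The Normal likelihood contributes (σ²)^(−n/2) exp(−SS/(2σ²)), so the posterior is Inverse-Gamma(α + n/2, β + SS/2) = Inverse-Gamma(4, 14.25).
The mode of Inverse-Gamma(a, b) is b/(a+1) = 14.25/5 ≈ 2.8500.

σ̂²_MAP = 2.8500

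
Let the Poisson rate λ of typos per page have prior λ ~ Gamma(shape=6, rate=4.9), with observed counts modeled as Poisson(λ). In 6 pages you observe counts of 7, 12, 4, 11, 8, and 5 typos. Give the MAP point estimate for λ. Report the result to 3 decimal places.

Σxᵢ = 7+12+4+11+8+5 = 47, with n = 6.
Posterior ∝ λ^5e^(−4.9λ) · λ^47e^(−6λ) = λ^52e^(−10.9λ), i.e. Gamma(shape=53, rate=10.9).
The mode of a Gamma(a, b) with a ≥ 1 (shape–rate) is (a−1)/b = 52/10.9 ≈ 4.771.

λ̂_MAP = 4.771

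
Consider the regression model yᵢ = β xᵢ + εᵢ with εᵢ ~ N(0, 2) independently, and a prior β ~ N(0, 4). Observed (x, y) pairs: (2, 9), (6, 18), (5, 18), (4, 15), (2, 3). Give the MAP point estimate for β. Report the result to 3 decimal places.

β̂_MAP = 3.298

log p(β | y) = −Σ(yᵢ − βxᵢ)²/(2·2) − β²/(2·4) + const.
Setting the derivative to zero: Σxᵢ(yᵢ − βxᵢ)/2 − β/4 = 0, so β = Σxᵢyᵢ / (Σxᵢ² + σ²/τ²).
Σxᵢyᵢ = 2·9 + 6·18 + 5·18 + 4·15 + 2·3 = 282; Σxᵢ² = 85; σ²/τ² = 0.5.
β̂_MAP = 282 / (85 + 0.5) = 282/85.5 ≈ 3.298.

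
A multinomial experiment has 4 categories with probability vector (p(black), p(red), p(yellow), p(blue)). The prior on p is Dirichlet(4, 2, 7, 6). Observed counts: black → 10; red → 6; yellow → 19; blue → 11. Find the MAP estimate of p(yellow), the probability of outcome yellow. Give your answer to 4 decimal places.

MAP estimate of p(yellow) = 0.4098

The posterior is Dirichlet(αᵢ + nᵢ) = Dirichlet(14, 8, 26, 17).
For a Dirichlet(a₁,…,a_K) with all aᵢ > 1, the mode has j-th component (aⱼ − 1)/(Σaᵢ − K).
Here Σaᵢ = 65 and K = 4, so p(yellow) = (26 − 1)/(65 − 4) = 25/61 ≈ 0.4098.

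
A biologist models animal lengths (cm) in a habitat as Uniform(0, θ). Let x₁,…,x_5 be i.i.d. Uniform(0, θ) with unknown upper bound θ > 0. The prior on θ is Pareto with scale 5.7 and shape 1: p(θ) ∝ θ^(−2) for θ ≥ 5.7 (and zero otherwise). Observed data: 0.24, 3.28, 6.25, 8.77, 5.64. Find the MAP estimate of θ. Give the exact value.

θ̂_MAP = 8.77

The Uniform(0, θ) likelihood is θ^(−n) for θ ≥ max(xᵢ), zero otherwise. Here max(xᵢ) = 8.77.
Posterior ∝ θ^(−2) · θ^(−5) = θ^(−7) on θ ≥ max(5.7, 8.77) = 8.77.
This density is strictly decreasing in θ, so the posterior mode lies at the lower boundary of the support.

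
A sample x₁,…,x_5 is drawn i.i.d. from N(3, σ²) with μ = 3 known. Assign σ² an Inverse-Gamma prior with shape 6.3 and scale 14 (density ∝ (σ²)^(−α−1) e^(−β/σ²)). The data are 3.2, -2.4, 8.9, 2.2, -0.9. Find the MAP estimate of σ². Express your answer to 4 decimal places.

σ̂²_MAP = 5.5031

Sum of squared deviations about the known mean: SS = (3.2−3)² + (-2.4−3)² + (8.9−3)² + (2.2−3)² + (-0.9−3)² = 79.86.
The Normal likelihood contributes (σ²)^(−n/2) exp(−SS/(2σ²)), so the posterior is Inverse-Gamma(α + n/2, β + SS/2) = Inverse-Gamma(8.8, 53.93).
The mode of Inverse-Gamma(a, b) is b/(a+1) = 53.93/9.8 ≈ 5.5031.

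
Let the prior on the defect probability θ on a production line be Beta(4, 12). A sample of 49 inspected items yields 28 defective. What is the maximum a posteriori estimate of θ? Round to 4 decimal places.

Prior: Beta(4, 12).
Data: 28 successes in 49 trials. The binomial likelihood contributes θ^28(1−θ)^21, so the posterior is Beta(4+28, 12+21) = Beta(32, 33).
For Beta(a, b) with a, b > 1 the mode is (a−1)/(a+b−2) = 31/63 ≈ 0.4921.

θ̂_MAP = 0.4921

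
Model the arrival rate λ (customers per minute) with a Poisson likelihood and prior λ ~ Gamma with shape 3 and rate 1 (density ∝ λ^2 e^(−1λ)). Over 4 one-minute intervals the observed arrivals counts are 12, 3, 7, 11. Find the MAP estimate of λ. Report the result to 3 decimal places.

Σxᵢ = 12+3+7+11 = 33, with n = 4.
Posterior ∝ λ^2e^(−1λ) · λ^33e^(−4λ) = λ^35e^(−5λ), i.e. Gamma(shape=36, rate=5).
The mode of a Gamma(a, b) with a ≥ 1 (shape–rate) is (a−1)/b = 35/5 ≈ 7.000.

λ̂_MAP = 7.000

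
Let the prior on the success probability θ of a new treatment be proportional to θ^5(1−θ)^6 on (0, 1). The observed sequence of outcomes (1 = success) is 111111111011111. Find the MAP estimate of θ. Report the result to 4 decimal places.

θ̂_MAP = 0.7308

The prior density ∝ θ^5(1−θ)^6 is the kernel of Beta(6, 7).
Data: 14 successes in 15 trials (from the sequence). The binomial likelihood contributes θ^14(1−θ)^1, so the posterior is Beta(6+14, 7+1) = Beta(20, 8).
For Beta(a, b) with a, b > 1 the mode is (a−1)/(a+b−2) = 19/26 ≈ 0.7308.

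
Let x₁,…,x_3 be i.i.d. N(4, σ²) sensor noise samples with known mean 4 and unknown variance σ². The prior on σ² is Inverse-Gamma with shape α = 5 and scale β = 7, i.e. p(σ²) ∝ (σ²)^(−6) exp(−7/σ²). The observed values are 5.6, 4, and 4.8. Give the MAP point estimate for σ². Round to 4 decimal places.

σ̂²_MAP = 1.1467

Sum of squared deviations about the known mean: SS = (5.6−4)² + (4−4)² + (4.8−4)² = 3.2.
The Normal likelihood contributes (σ²)^(−n/2) exp(−SS/(2σ²)), so the posterior is Inverse-Gamma(α + n/2, β + SS/2) = Inverse-Gamma(6.5, 8.6).
The mode of Inverse-Gamma(a, b) is b/(a+1) = 8.6/7.5 ≈ 1.1467.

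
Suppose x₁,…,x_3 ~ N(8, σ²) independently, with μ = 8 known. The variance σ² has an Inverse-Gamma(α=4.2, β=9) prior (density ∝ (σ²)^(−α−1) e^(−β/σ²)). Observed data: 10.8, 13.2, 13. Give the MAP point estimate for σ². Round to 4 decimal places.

Sum of squared deviations about the known mean: SS = (10.8−8)² + (13.2−8)² + (13−8)² = 59.88.
The Normal likelihood contributes (σ²)^(−n/2) exp(−SS/(2σ²)), so the posterior is Inverse-Gamma(α + n/2, β + SS/2) = Inverse-Gamma(5.7, 38.94).
The mode of Inverse-Gamma(a, b) is b/(a+1) = 38.94/6.7 ≈ 5.8119.

σ̂²_MAP = 5.8119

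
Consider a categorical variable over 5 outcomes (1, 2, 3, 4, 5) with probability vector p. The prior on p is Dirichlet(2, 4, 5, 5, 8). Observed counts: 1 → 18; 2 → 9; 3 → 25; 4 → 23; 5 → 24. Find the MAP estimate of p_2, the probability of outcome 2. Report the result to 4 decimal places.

MAP estimate: 0.1017

The posterior is Dirichlet(αᵢ + nᵢ) = Dirichlet(20, 13, 30, 28, 32).
For a Dirichlet(a₁,…,a_K) with all aᵢ > 1, the mode has j-th component (aⱼ − 1)/(Σaᵢ − K).
Here Σaᵢ = 123 and K = 5, so p_2 = (13 − 1)/(123 − 5) = 12/118 ≈ 0.1017.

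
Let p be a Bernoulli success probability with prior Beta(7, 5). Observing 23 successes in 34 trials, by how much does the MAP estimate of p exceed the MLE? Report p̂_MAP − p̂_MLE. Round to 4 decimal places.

Posterior is Beta(30, 16); MAP = (30−1)/(46−2) = 29/44 ≈ 0.65909.
MLE ignores the prior: p̂_MLE = k/n = 23/34 ≈ 0.67647.
Difference = 29/44 − 23/34 = -13/748 ≈ -0.0174.

MAP − MLE = -0.0174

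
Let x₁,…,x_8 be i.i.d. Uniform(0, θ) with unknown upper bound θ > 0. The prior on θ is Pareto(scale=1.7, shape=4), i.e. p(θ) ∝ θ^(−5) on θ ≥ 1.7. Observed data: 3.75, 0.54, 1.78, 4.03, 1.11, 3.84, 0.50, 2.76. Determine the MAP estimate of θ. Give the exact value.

θ̂_MAP = 4.03

The Uniform(0, θ) likelihood is θ^(−n) for θ ≥ max(xᵢ), zero otherwise. Here max(xᵢ) = 4.03.
Posterior ∝ θ^(−5) · θ^(−8) = θ^(−13) on θ ≥ max(1.7, 4.03) = 4.03.
This density is strictly decreasing in θ, so the posterior mode lies at the lower boundary of the support.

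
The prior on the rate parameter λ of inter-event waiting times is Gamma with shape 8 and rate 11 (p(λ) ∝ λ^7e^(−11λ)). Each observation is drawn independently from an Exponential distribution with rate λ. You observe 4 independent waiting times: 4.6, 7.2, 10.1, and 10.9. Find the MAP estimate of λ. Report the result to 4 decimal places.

λ̂_MAP = 0.2511

The Exponential(rate=λ) likelihood is ∝ λ^n e^(−λΣtᵢ). Here n = 4 and Σtᵢ = 4.6 + 7.2 + 10.1 + 10.9 = 32.8.
Posterior ∝ λ^7e^(−11λ) · λ^4e^(−32.8λ) = λ^11e^(−43.8λ), i.e. Gamma(12, 43.8).
Mode = (a−1)/b = 11/43.8 ≈ 0.2511.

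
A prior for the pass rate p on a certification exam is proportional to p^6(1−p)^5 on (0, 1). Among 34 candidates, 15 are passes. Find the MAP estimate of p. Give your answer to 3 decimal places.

p̂_MAP = 0.467

The prior density ∝ p^6(1−p)^5 is the kernel of Beta(7, 6).
Data: 15 successes in 34 trials. The binomial likelihood contributes p^15(1−p)^19, so the posterior is Beta(7+15, 6+19) = Beta(22, 25).
For Beta(a, b) with a, b > 1 the mode is (a−1)/(a+b−2) = 21/45 ≈ 0.467.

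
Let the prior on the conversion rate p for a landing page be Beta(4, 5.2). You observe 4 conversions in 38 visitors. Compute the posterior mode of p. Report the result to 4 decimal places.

p̂_MAP = 0.1549

Prior: Beta(4, 5.2).
Data: 4 successes in 38 trials. The binomial likelihood contributes p^4(1−p)^34, so the posterior is Beta(4+4, 5.2+34) = Beta(8, 39.2).
For Beta(a, b) with a, b > 1 the mode is (a−1)/(a+b−2) = 7/45.2 ≈ 0.1549.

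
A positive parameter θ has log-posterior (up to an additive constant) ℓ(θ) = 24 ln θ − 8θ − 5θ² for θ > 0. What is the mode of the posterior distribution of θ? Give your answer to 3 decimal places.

θ̂_MAP = 1.200

ℓ'(θ) = 24/θ − 8 − 10θ. Setting this to zero and multiplying by θ: 10θ² + 8θ − 24 = 0.
θ = (−8 + √(8² + 4·10·24)) / (2·10) = (−8 + √1024) / 20 = (−8 + 32)/20 = 6/5.
ℓ''(θ) = −24/θ² − 10 < 0, confirming a maximum.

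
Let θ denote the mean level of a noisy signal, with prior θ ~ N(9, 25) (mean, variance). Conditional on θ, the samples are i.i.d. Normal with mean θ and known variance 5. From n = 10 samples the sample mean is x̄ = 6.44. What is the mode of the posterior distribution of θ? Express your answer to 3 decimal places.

n = 10, x̄ = 6.44.
For a Normal prior and Normal likelihood with known variance, the posterior is Normal; its mode equals its mean, the precision-weighted average.
Prior precision 1/σ₀² = 1/25 = 0.04; data precision n/σ² = 10/5 = 2.
θ̂ = (0.04·9 + 2·6.44) / (0.04 + 2) = 13.24/2.04 = 331/51 ≈ 6.490.

θ̂_MAP = 6.490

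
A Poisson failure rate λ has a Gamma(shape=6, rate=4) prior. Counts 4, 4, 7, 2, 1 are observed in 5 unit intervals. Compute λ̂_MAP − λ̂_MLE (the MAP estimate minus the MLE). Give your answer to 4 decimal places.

MAP − MLE = -1.0444

Σxᵢ = 18. Posterior is Gamma(24, 9); MAP = (24−1)/9 = 23/9 ≈ 2.55556.
MLE = x̄ = 18/5 ≈ 3.60000.
Difference = 23/9 − 18/5 = -47/45 ≈ -1.0444.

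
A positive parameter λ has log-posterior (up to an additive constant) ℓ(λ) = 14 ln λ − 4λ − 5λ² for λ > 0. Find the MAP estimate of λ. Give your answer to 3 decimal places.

ℓ'(λ) = 14/λ − 4 − 10λ. Setting this to zero and multiplying by λ: 10λ² + 4λ − 14 = 0.
λ = (−4 + √(4² + 4·10·14)) / (2·10) = (−4 + √576) / 20 = (−4 + 24)/20 = 1.
ℓ''(λ) = −14/λ² − 10 < 0, confirming a maximum.

λ̂_MAP = 1.000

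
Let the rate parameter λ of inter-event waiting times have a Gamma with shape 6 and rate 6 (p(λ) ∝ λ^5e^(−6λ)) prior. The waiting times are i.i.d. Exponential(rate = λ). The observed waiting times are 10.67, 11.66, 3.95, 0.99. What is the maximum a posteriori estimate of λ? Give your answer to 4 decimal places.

The Exponential(rate=λ) likelihood is ∝ λ^n e^(−λΣtᵢ). Here n = 4 and Σtᵢ = 10.67 + 11.66 + 3.95 + 0.99 = 27.27.
Posterior ∝ λ^5e^(−6λ) · λ^4e^(−27.27λ) = λ^9e^(−33.27λ), i.e. Gamma(10, 33.27).
Mode = (a−1)/b = 9/33.27 ≈ 0.2705.

λ̂_MAP = 0.2705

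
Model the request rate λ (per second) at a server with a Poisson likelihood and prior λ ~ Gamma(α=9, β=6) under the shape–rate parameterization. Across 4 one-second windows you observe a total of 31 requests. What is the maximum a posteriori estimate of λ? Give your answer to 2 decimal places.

Σxᵢ = 31, n = 4.
Posterior ∝ λ^8e^(−6λ) · λ^31e^(−4λ) = λ^39e^(−10λ), i.e. Gamma(shape=40, rate=10).
The mode of a Gamma(a, b) with a ≥ 1 (shape–rate) is (a−1)/b = 39/10 ≈ 3.90.

λ̂_MAP = 3.90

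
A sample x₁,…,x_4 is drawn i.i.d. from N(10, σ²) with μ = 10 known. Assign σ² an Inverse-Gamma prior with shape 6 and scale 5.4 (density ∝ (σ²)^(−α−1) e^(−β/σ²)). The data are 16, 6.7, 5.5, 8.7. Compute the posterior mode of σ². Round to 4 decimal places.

Sum of squared deviations about the known mean: SS = (16−10)² + (6.7−10)² + (5.5−10)² + (8.7−10)² = 68.83.
The Normal likelihood contributes (σ²)^(−n/2) exp(−SS/(2σ²)), so the posterior is Inverse-Gamma(α + n/2, β + SS/2) = Inverse-Gamma(8, 39.815).
The mode of Inverse-Gamma(a, b) is b/(a+1) = 39.815/9 ≈ 4.4239.

σ̂²_MAP = 4.4239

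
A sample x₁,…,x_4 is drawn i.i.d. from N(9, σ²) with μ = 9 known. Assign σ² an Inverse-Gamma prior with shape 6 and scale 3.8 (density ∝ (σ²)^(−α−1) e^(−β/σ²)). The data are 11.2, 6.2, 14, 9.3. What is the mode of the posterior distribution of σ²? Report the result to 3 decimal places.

Sum of squared deviations about the known mean: SS = (11.2−9)² + (6.2−9)² + (14−9)² + (9.3−9)² = 37.77.
The Normal likelihood contributes (σ²)^(−n/2) exp(−SS/(2σ²)), so the posterior is Inverse-Gamma(α + n/2, β + SS/2) = Inverse-Gamma(8, 22.685).
The mode of Inverse-Gamma(a, b) is b/(a+1) = 22.685/9 ≈ 2.521.

σ̂²_MAP = 2.521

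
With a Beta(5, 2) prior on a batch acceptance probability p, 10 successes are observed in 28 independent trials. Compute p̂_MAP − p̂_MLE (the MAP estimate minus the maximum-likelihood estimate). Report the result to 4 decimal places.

Posterior is Beta(15, 20); MAP = (15−1)/(35−2) = 14/33 ≈ 0.42424.
MLE ignores the prior: p̂_MLE = k/n = 10/28 ≈ 0.35714.
Difference = 14/33 − 10/28 = 31/462 ≈ 0.0671.

MAP − MLE = 0.0671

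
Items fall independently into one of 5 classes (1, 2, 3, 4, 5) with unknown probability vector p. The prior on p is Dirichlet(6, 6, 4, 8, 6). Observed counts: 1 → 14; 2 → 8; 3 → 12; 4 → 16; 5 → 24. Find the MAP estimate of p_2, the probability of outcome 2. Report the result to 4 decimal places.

The posterior is Dirichlet(αᵢ + nᵢ) = Dirichlet(20, 14, 16, 24, 30).
For a Dirichlet(a₁,…,a_K) with all aᵢ > 1, the mode has j-th component (aⱼ − 1)/(Σaᵢ − K).
Here Σaᵢ = 104 and K = 5, so p_2 = (14 − 1)/(104 − 5) = 13/99 ≈ 0.1313.

MAP estimate: 0.1313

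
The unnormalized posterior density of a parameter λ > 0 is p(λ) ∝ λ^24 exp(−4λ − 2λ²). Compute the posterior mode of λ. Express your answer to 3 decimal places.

ℓ'(λ) = 24/λ − 4 − 4λ. Setting this to zero and multiplying by λ: 4λ² + 4λ − 24 = 0.
λ = (−4 + √(4² + 4·4·24)) / (2·4) = (−4 + √400) / 8 = (−4 + 20)/8 = 2.
ℓ''(λ) = −24/λ² − 4 < 0, confirming a maximum.

λ̂_MAP = 2.000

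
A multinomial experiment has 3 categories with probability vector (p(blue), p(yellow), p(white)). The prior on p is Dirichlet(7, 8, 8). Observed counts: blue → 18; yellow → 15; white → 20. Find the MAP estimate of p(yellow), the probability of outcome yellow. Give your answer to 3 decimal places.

MAP estimate of p(yellow) = 0.301

The posterior is Dirichlet(αᵢ + nᵢ) = Dirichlet(25, 23, 28).
For a Dirichlet(a₁,…,a_K) with all aᵢ > 1, the mode has j-th component (aⱼ − 1)/(Σaᵢ − K).
Here Σaᵢ = 76 and K = 3, so p(yellow) = (23 − 1)/(76 − 3) = 22/73 ≈ 0.301.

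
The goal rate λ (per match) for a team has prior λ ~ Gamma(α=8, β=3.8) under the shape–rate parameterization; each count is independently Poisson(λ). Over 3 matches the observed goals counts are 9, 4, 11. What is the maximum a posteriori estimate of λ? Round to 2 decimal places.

Σxᵢ = 9+4+11 = 24, with n = 3.
Posterior ∝ λ^7e^(−3.8λ) · λ^24e^(−3λ) = λ^31e^(−6.8λ), i.e. Gamma(shape=32, rate=6.8).
The mode of a Gamma(a, b) with a ≥ 1 (shape–rate) is (a−1)/b = 31/6.8 ≈ 4.56.

λ̂_MAP = 4.56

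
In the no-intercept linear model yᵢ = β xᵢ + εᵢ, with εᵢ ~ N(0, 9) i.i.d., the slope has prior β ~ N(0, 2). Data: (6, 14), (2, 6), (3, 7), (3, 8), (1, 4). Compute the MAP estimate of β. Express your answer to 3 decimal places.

log p(β | y) = −Σ(yᵢ − βxᵢ)²/(2·9) − β²/(2·2) + const.
Setting the derivative to zero: Σxᵢ(yᵢ − βxᵢ)/9 − β/2 = 0, so β = Σxᵢyᵢ / (Σxᵢ² + σ²/τ²).
Σxᵢyᵢ = 6·14 + 2·6 + 3·7 + 3·8 + 1·4 = 145; Σxᵢ² = 59; σ²/τ² = 4.5.
β̂_MAP = 145 / (59 + 4.5) = 145/63.5 ≈ 2.283.

β̂_MAP = 2.283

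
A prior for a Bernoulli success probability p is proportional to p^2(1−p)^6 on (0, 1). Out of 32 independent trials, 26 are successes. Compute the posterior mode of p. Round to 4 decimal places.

p̂_MAP = 0.7000

The prior density ∝ p^2(1−p)^6 is the kernel of Beta(3, 7).
Data: 26 successes in 32 trials. The binomial likelihood contributes p^26(1−p)^6, so the posterior is Beta(3+26, 7+6) = Beta(29, 13).
For Beta(a, b) with a, b > 1 the mode is (a−1)/(a+b−2) = 28/40 ≈ 0.7000.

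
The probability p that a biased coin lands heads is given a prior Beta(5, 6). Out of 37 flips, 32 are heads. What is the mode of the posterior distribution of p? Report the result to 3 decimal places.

Prior: Beta(5, 6).
Data: 32 successes in 37 trials. The binomial likelihood contributes p^32(1−p)^5, so the posterior is Beta(5+32, 6+5) = Beta(37, 11).
For Beta(a, b) with a, b > 1 the mode is (a−1)/(a+b−2) = 36/46 ≈ 0.783.

p̂_MAP = 0.783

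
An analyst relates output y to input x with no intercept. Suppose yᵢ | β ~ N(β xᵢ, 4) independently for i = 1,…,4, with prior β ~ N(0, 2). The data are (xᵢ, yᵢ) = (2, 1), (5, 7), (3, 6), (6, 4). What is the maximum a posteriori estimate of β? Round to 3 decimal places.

β̂_MAP = 1.039

log p(β | y) = −Σ(yᵢ − βxᵢ)²/(2·4) − β²/(2·2) + const.
Setting the derivative to zero: Σxᵢ(yᵢ − βxᵢ)/4 − β/2 = 0, so β = Σxᵢyᵢ / (Σxᵢ² + σ²/τ²).
Σxᵢyᵢ = 2·1 + 5·7 + 3·6 + 6·4 = 79; Σxᵢ² = 74; σ²/τ² = 2.
β̂_MAP = 79 / (74 + 2) = 79/76 ≈ 1.039.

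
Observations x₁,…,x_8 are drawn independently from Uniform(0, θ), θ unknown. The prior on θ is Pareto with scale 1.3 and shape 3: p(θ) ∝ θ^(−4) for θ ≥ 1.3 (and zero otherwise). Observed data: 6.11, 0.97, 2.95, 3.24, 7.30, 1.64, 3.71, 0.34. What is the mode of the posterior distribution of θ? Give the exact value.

The Uniform(0, θ) likelihood is θ^(−n) for θ ≥ max(xᵢ), zero otherwise. Here max(xᵢ) = 7.30.
Posterior ∝ θ^(−4) · θ^(−8) = θ^(−12) on θ ≥ max(1.3, 7.30) = 7.30.
This density is strictly decreasing in θ, so the posterior mode lies at the lower boundary of the support.

θ̂_MAP = 7.30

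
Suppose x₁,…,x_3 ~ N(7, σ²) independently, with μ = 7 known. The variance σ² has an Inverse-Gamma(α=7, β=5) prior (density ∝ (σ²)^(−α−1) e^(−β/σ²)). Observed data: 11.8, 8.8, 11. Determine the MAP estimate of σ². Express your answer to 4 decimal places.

σ̂²_MAP = 2.7516

Sum of squared deviations about the known mean: SS = (11.8−7)² + (8.8−7)² + (11−7)² = 42.28.
The Normal likelihood contributes (σ²)^(−n/2) exp(−SS/(2σ²)), so the posterior is Inverse-Gamma(α + n/2, β + SS/2) = Inverse-Gamma(8.5, 26.14).
The mode of Inverse-Gamma(a, b) is b/(a+1) = 26.14/9.5 ≈ 2.7516.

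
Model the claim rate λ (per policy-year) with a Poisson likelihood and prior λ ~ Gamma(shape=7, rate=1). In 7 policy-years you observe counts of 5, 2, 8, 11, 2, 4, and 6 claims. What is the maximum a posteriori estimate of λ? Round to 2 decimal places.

λ̂_MAP = 5.50

Σxᵢ = 5+2+8+11+2+4+6 = 38, with n = 7.
Posterior ∝ λ^6e^(−1λ) · λ^38e^(−7λ) = λ^44e^(−8λ), i.e. Gamma(shape=45, rate=8).
The mode of a Gamma(a, b) with a ≥ 1 (shape–rate) is (a−1)/b = 44/8 ≈ 5.50.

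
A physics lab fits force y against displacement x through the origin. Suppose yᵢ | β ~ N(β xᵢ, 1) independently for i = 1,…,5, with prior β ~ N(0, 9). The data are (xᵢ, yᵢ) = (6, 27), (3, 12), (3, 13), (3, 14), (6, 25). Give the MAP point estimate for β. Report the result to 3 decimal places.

log p(β | y) = −Σ(yᵢ − βxᵢ)²/(2·1) − β²/(2·9) + const.
Setting the derivative to zero: Σxᵢ(yᵢ − βxᵢ)/1 − β/9 = 0, so β = Σxᵢyᵢ / (Σxᵢ² + σ²/τ²).
Σxᵢyᵢ = 6·27 + 3·12 + 3·13 + 3·14 + 6·25 = 429; Σxᵢ² = 99; σ²/τ² = 1/9.
β̂_MAP = 429 / (99 + 1/9) = 429/(892/9) = 3861/892 ≈ 4.328.

β̂_MAP = 4.328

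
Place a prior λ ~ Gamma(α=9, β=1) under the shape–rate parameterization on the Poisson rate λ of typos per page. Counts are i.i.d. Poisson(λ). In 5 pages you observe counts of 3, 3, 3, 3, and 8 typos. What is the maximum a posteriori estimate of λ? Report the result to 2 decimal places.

λ̂_MAP = 4.67

Σxᵢ = 3+3+3+3+8 = 20, with n = 5.
Posterior ∝ λ^8e^(−1λ) · λ^20e^(−5λ) = λ^28e^(−6λ), i.e. Gamma(shape=29, rate=6).
The mode of a Gamma(a, b) with a ≥ 1 (shape–rate) is (a−1)/b = 28/6 ≈ 4.67.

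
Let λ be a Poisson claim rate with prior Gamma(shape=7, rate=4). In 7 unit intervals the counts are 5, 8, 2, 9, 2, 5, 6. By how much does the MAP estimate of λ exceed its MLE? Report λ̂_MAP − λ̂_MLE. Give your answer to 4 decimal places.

MAP − MLE = -1.3766

Σxᵢ = 37. Posterior is Gamma(44, 11); MAP = (44−1)/11 = 43/11 ≈ 3.90909.
MLE = x̄ = 37/7 ≈ 5.28571.
Difference = 43/11 − 37/7 = -106/77 ≈ -1.3766.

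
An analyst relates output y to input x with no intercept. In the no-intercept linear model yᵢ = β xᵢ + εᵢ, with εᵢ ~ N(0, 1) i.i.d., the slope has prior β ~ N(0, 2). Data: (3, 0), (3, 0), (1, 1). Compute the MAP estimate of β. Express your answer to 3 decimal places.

log p(β | y) = −Σ(yᵢ − βxᵢ)²/(2·1) − β²/(2·2) + const.
Setting the derivative to zero: Σxᵢ(yᵢ − βxᵢ)/1 − β/2 = 0, so β = Σxᵢyᵢ / (Σxᵢ² + σ²/τ²).
Σxᵢyᵢ = 3·0 + 3·0 + 1·1 = 1; Σxᵢ² = 19; σ²/τ² = 0.5.
β̂_MAP = 1 / (19 + 0.5) = 1/19.5 ≈ 0.051.

β̂_MAP = 0.051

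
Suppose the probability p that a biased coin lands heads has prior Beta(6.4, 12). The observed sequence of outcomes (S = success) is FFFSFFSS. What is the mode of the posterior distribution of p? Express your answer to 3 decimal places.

Prior: Beta(6.4, 12).
Data: 3 successes in 8 trials (from the sequence). The binomial likelihood contributes p^3(1−p)^5, so the posterior is Beta(6.4+3, 12+5) = Beta(9.4, 17).
For Beta(a, b) with a, b > 1 the mode is (a−1)/(a+b−2) = 8.4/24.4 ≈ 0.344.

p̂_MAP = 0.344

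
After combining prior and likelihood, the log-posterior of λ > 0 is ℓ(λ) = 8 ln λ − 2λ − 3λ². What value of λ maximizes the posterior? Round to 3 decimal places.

λ̂_MAP = 1.000

ℓ'(λ) = 8/λ − 2 − 6λ. Setting this to zero and multiplying by λ: 6λ² + 2λ − 8 = 0.
λ = (−2 + √(2² + 4·6·8)) / (2·6) = (−2 + √196) / 12 = (−2 + 14)/12 = 1.
ℓ''(λ) = −8/λ² − 6 < 0, confirming a maximum.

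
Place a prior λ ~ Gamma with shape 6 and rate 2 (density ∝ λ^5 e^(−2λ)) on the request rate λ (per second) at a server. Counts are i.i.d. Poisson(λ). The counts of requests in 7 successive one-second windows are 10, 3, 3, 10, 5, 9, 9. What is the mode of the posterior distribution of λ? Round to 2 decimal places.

λ̂_MAP = 6.00

Σxᵢ = 10+3+3+10+5+9+9 = 49, with n = 7.
Posterior ∝ λ^5e^(−2λ) · λ^49e^(−7λ) = λ^54e^(−9λ), i.e. Gamma(shape=55, rate=9).
The mode of a Gamma(a, b) with a ≥ 1 (shape–rate) is (a−1)/b = 54/9 ≈ 6.00.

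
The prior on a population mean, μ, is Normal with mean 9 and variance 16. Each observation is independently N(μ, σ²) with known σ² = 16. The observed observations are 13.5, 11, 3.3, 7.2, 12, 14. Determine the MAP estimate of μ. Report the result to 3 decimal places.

n = 6; x̄ = (13.5 + 11 + 3.3 + 7.2 + 12 + 14)/6 = 61/6 = 61/6 ≈ 10.1667.
For a Normal prior and Normal likelihood with known variance, the posterior is Normal; its mode equals its mean, the precision-weighted average.
Prior precision 1/σ₀² = 1/16 = 0.0625; data precision n/σ² = 6/16 = 0.375.
μ̂ = (0.0625·9 + 0.375·(61/6)) / (0.0625 + 0.375) = 4.375/0.4375 = 10.000.

μ̂_MAP = 10.000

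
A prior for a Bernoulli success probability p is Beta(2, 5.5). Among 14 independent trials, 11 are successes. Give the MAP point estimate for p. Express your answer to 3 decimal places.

Prior: Beta(2, 5.5).
Data: 11 successes in 14 trials. The binomial likelihood contributes p^11(1−p)^3, so the posterior is Beta(2+11, 5.5+3) = Beta(13, 8.5).
For Beta(a, b) with a, b > 1 the mode is (a−1)/(a+b−2) = 12/19.5 ≈ 0.615.

p̂_MAP = 0.615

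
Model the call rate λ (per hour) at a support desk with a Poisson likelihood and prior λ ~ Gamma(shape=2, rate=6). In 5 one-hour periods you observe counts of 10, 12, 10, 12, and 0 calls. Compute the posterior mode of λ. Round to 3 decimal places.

λ̂_MAP = 4.091

Σxᵢ = 10+12+10+12+0 = 44, with n = 5.
Posterior ∝ λe^(−6λ) · λ^44e^(−5λ) = λ^45e^(−11λ), i.e. Gamma(shape=46, rate=11).
The mode of a Gamma(a, b) with a ≥ 1 (shape–rate) is (a−1)/b = 45/11 ≈ 4.091.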